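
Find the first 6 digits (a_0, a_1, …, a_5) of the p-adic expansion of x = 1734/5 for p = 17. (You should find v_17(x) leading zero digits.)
(a_0, …, a_5) = (0, 0, 8, 3, 10, 13)

v_17(1734/5) = 2, so a_0 = ... = a_1 = 0. Factor out: x = 17^2 · u with u = 6/5 a unit in ℤ_17. Expand u iteratively via a_{v+i} = u_i mod 17, u_{i+1} = (u_i − a_{v+i})/17:
  u_0 = 6/5;  a_2 = 8;  u_1 = (u_0 − 8)/17 = -2/5
  u_1 = -2/5;  a_3 = 3;  u_2 = (u_1 − 3)/17 = -1/5
  u_2 = -1/5;  a_4 = 10;  u_3 = (u_2 − 10)/17 = -3/5
  u_3 = -3/5;  a_5 = 13;  u_4 = (u_3 − 13)/17 = -4/5
Digits: (0, 0, 8, 3, 10, 13).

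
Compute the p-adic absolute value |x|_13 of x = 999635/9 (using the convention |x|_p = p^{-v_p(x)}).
|999635/9|_13 = 1/28561

Step 1 — compute v_13(x) by factoring powers of 13 out of the numerator and denominator: v_13(999635/9) = 4. Step 2 — apply |x|_p = p^{-v_p(x)} = 13^{-4} = 1/28561.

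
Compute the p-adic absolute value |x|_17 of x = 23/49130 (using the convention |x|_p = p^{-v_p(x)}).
|23/49130|_17 = 4913

Step 1 — compute v_17(x) by factoring powers of 17 out of the numerator and denominator: v_17(23/49130) = -3. Step 2 — apply |x|_p = p^{-v_p(x)} = 17^{3} = 4913.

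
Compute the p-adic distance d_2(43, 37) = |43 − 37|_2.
d_2(43, 37) = 1/2

Step 1 — x − y = 43 − 37 = 6. Step 2 — v_2(6) = 1 (factor: 6 = (2^1 · 3); the sign does not affect v_p). Step 3 — |x − y|_2 = 2^{-1} = 1/2.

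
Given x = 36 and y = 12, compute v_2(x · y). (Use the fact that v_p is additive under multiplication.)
v_2(432) = 4

v_p(x) = 2 (factor: 36 = 2^2 · 9); v_p(y) = 2 (factor: 12 = 2^2 · 3). Additivity: v_p(xy) = v_p(x) + v_p(y) = 2 + 2 = 4. (Direct check: xy = 432 = 2^4 · (27).)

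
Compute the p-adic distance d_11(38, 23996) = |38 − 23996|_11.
d_11(38, 23996) = 1/1331

Step 1 — x − y = 38 − 23996 = -23958. Step 2 — v_11(-23958) = 3 (factor: -23958 = −(11^3 · 18); the sign does not affect v_p). Step 3 — |x − y|_11 = 11^{-3} = 1/1331.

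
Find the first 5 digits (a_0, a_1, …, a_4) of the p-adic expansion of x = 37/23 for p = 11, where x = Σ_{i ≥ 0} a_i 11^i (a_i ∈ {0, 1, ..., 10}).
(a_0, …, a_4) = (4, 6, 9, 2, 5)

v_11(37/23) = 0 (numerator and denominator both coprime to 11), so x ∈ ℤ_11^×. Compute digits iteratively via a_i = x_i mod 11, x_{i+1} = (x_i − a_i)/11, with x_0 = x:
  x_0 = 37/23;  a_0 = 4;  x_1 = (x_0 − 4)/11 = -5/23
  x_1 = -5/23;  a_1 = 6;  x_2 = (x_1 − 6)/11 = -13/23
  x_2 = -13/23;  a_2 = 9;  x_3 = (x_2 − 9)/11 = -20/23
  x_3 = -20/23;  a_3 = 2;  x_4 = (x_3 − 2)/11 = -6/23
  x_4 = -6/23;  a_4 = 5;  x_5 = (x_4 − 5)/11 = -11/23
Digits: (4, 6, 9, 2, 5).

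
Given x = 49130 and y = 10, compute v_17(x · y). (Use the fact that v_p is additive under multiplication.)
v_17(491300) = 3

v_p(x) = 3 (factor: 49130 = 17^3 · 10); v_p(y) = 0 (factor: 10 = 17^0 · 10). Additivity: v_p(xy) = v_p(x) + v_p(y) = 3 + 0 = 3. (Direct check: xy = 491300 = 17^3 · (100).)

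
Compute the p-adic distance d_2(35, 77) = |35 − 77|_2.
d_2(35, 77) = 1/2

Step 1 — x − y = 35 − 77 = -42. Step 2 — v_2(-42) = 1 (factor: -42 = −(2^1 · 21); the sign does not affect v_p). Step 3 — |x − y|_2 = 2^{-1} = 1/2.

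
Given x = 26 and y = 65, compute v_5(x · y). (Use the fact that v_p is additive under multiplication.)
v_5(1690) = 1

v_p(x) = 0 (factor: 26 = 5^0 · 26); v_p(y) = 1 (factor: 65 = 5^1 · 13). Additivity: v_p(xy) = v_p(x) + v_p(y) = 0 + 1 = 1. (Direct check: xy = 1690 = 5^1 · (338).)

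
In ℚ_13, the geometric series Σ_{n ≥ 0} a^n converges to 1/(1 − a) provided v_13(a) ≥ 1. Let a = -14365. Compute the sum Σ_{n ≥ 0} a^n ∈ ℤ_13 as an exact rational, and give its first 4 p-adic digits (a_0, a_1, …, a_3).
Σ a^n = 1/(1 − a) = 1/14366;  first 4 digits = (1, 0, 6, 6)

v_13(a) = 2 ≥ 1, so the series converges in ℤ_13 to 1/(1 − a) = 1/(1 − (-14365)) = 1/14366. Expand this rational in ℤ_13: compute digits iteratively via d_i = x_i mod 13, x_{i+1} = (x_i − d_i)/13. The first 4 digits are (1, 0, 6, 6).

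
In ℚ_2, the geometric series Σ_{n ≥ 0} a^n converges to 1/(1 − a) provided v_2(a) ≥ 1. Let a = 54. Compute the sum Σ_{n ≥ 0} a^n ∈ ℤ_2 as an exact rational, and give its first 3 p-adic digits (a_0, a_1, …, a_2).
Σ a^n = 1/(1 − a) = -1/53;  first 3 digits = (1, 1, 0)

v_2(a) = 1 ≥ 1, so the series converges in ℤ_2 to 1/(1 − a) = 1/(1 − 54) = -1/53. Expand this rational in ℤ_2: compute digits iteratively via d_i = x_i mod 2, x_{i+1} = (x_i − d_i)/2. The first 3 digits are (1, 1, 0).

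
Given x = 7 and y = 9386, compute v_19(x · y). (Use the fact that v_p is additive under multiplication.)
v_19(65702) = 2

v_p(x) = 0 (factor: 7 = 19^0 · 7); v_p(y) = 2 (factor: 9386 = 19^2 · 26). Additivity: v_p(xy) = v_p(x) + v_p(y) = 0 + 2 = 2. (Direct check: xy = 65702 = 19^2 · (182).)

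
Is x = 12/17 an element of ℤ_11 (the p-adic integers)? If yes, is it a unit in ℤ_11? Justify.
x ∈ ℤ_11^× (unit); v_11(x) = 0

ℤ_11 = {x ∈ ℚ_11 : v_11(x) ≥ 0} and ℤ_11^× = {x ∈ ℤ_11 : v_11(x) = 0}. Here v_11(12/17) = v_11(num) − v_11(den) = 0; compare against these criteria.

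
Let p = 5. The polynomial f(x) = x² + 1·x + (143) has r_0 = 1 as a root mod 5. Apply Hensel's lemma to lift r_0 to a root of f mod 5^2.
r_1 = 11 (mod 25)

Hensel: r_{i+1} = r_i − f(r_i)·(f′(r_i))^{-1} mod 5^{i+2}, f′(x) = 2x + 1. Iterate:
  r_0 = 1 (mod 5)
  r_1 = 11 (mod 25)
Final: r = 11 satisfies f(r) ≡ 0 mod 5^2.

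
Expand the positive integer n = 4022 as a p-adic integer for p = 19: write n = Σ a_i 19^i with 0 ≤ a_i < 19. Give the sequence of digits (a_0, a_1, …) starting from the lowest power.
(a_0, a_1, …) = (13, 2, 11)

Repeated division by 19 gives the digits low-to-high: 4022 = 13 + 2·19^1 + 11·19^2. Digit sequence: (13, 2, 11).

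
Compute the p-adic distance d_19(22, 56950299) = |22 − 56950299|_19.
d_19(22, 56950299) = 1/2476099

Step 1 — x − y = 22 − 56950299 = -56950277. Step 2 — v_19(-56950277) = 5 (factor: -56950277 = −(19^5 · 23); the sign does not affect v_p). Step 3 — |x − y|_19 = 19^{-5} = 1/2476099.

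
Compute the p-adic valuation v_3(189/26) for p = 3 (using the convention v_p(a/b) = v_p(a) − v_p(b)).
v_3(189/26) = 3

Factor powers of 3 from the numerator and denominator of the reduced fraction: 189 = 3^3 · 7 and 26 = 3^0 · 26. Apply v_p(a/b) = v_p(a) − v_p(b): v_3(189/26) = 3 − 0 = 3.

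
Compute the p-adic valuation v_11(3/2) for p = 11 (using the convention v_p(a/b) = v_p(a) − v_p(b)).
v_11(3/2) = 0

Factor powers of 11 from the numerator and denominator of the reduced fraction: 3 = 11^0 · 3 and 2 = 11^0 · 2. Apply v_p(a/b) = v_p(a) − v_p(b): v_11(3/2) = 0 − 0 = 0.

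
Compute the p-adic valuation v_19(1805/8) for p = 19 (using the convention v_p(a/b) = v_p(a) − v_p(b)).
v_19(1805/8) = 2

Factor powers of 19 from the numerator and denominator of the reduced fraction: 1805 = 19^2 · 5 and 8 = 19^0 · 8. Apply v_p(a/b) = v_p(a) − v_p(b): v_19(1805/8) = 2 − 0 = 2.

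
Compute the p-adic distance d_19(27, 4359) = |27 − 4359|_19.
d_19(27, 4359) = 1/361

Step 1 — x − y = 27 − 4359 = -4332. Step 2 — v_19(-4332) = 2 (factor: -4332 = −(19^2 · 12); the sign does not affect v_p). Step 3 — |x − y|_19 = 19^{-2} = 1/361.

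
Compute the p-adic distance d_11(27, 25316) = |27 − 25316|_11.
d_11(27, 25316) = 1/1331

Step 1 — x − y = 27 − 25316 = -25289. Step 2 — v_11(-25289) = 3 (factor: -25289 = −(11^3 · 19); the sign does not affect v_p). Step 3 — |x − y|_11 = 11^{-3} = 1/1331.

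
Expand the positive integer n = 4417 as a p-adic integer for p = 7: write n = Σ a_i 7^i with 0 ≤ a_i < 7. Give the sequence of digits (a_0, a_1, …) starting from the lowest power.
(a_0, a_1, …) = (0, 1, 6, 5, 1)

Repeated division by 7 gives the digits low-to-high: 4417 = 1·7^1 + 6·7^2 + 5·7^3 + 1·7^4. Digit sequence: (0, 1, 6, 5, 1).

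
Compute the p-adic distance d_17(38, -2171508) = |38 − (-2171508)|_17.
d_17(38, -2171508) = 1/83521

Step 1 — x − y = 38 − (-2171508) = 2171546. Step 2 — v_17(2171546) = 4 (factor: 2171546 = (17^4 · 26); the sign does not affect v_p). Step 3 — |x − y|_17 = 17^{-4} = 1/83521.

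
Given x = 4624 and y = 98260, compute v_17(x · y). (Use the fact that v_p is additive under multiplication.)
v_17(454354240) = 5

v_p(x) = 2 (factor: 4624 = 17^2 · 16); v_p(y) = 3 (factor: 98260 = 17^3 · 20). Additivity: v_p(xy) = v_p(x) + v_p(y) = 2 + 3 = 5. (Direct check: xy = 454354240 = 17^5 · (320).)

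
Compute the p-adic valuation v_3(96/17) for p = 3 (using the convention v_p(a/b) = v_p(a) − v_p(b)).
v_3(96/17) = 1

Factor powers of 3 from the numerator and denominator of the reduced fraction: 96 = 3^1 · 32 and 17 = 3^0 · 17. Apply v_p(a/b) = v_p(a) − v_p(b): v_3(96/17) = 1 − 0 = 1.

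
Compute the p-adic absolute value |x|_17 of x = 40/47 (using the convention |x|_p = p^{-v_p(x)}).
|40/47|_17 = 1

Step 1 — compute v_17(x) by factoring powers of 17 out of the numerator and denominator: v_17(40/47) = 0. Step 2 — apply |x|_p = p^{-v_p(x)} = 17^{0} = 1.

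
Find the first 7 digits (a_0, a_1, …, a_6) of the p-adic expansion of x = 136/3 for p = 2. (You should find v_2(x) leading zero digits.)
(a_0, …, a_6) = (0, 0, 0, 1, 1, 0, 1)

v_2(136/3) = 3, so a_0 = ... = a_2 = 0. Factor out: x = 2^3 · u with u = 17/3 a unit in ℤ_2. Expand u iteratively via a_{v+i} = u_i mod 2, u_{i+1} = (u_i − a_{v+i})/2:
  u_0 = 17/3;  a_3 = 1;  u_1 = (u_0 − 1)/2 = 7/3
  u_1 = 7/3;  a_4 = 1;  u_2 = (u_1 − 1)/2 = 2/3
  u_2 = 2/3;  a_5 = 0;  u_3 = (u_2 − 0)/2 = 1/3
  u_3 = 1/3;  a_6 = 1;  u_4 = (u_3 − 1)/2 = -1/3
Digits: (0, 0, 0, 1, 1, 0, 1).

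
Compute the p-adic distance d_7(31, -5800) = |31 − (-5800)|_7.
d_7(31, -5800) = 1/343

Step 1 — x − y = 31 − (-5800) = 5831. Step 2 — v_7(5831) = 3 (factor: 5831 = (7^3 · 17); the sign does not affect v_p). Step 3 — |x − y|_7 = 7^{-3} = 1/343.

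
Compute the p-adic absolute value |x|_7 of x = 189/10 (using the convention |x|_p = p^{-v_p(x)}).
|189/10|_7 = 1/7

Step 1 — compute v_7(x) by factoring powers of 7 out of the numerator and denominator: v_7(189/10) = 1. Step 2 — apply |x|_p = p^{-v_p(x)} = 7^{-1} = 1/7.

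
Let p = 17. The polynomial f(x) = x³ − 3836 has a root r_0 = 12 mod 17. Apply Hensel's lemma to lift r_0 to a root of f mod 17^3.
r_2 = 3616 (mod 4913)

Hensel: r_{i+1} = r_i − f(r_i)/f′(r_i) mod 17^{i+2}, where f′(x) = 3x². Iterate:
  r_0 = 12 (mod 17)
  r_1 = 148 (mod 289)
  r_2 = 3616 (mod 4913)
Final: r = 3616 with f(r) ≡ 0 mod 17^3.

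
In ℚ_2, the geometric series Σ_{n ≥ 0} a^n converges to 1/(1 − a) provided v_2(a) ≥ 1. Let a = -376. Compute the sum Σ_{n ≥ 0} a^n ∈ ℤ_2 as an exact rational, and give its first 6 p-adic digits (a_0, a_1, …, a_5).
Σ a^n = 1/(1 − a) = 1/377;  first 6 digits = (1, 0, 0, 1, 0, 0)

v_2(a) = 3 ≥ 1, so the series converges in ℤ_2 to 1/(1 − a) = 1/(1 − (-376)) = 1/377. Expand this rational in ℤ_2: compute digits iteratively via d_i = x_i mod 2, x_{i+1} = (x_i − d_i)/2. The first 6 digits are (1, 0, 0, 1, 0, 0).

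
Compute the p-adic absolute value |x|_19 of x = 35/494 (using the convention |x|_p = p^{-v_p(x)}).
|35/494|_19 = 19

Step 1 — compute v_19(x) by factoring powers of 19 out of the numerator and denominator: v_19(35/494) = -1. Step 2 — apply |x|_p = p^{-v_p(x)} = 19^{1} = 19.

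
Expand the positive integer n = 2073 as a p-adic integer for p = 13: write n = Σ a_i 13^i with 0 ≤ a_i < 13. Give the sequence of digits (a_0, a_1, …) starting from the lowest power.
(a_0, a_1, …) = (6, 3, 12)

Repeated division by 13 gives the digits low-to-high: 2073 = 6 + 3·13^1 + 12·13^2. Digit sequence: (6, 3, 12).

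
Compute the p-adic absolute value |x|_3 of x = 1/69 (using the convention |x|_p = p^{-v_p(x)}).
|1/69|_3 = 3

Step 1 — compute v_3(x) by factoring powers of 3 out of the numerator and denominator: v_3(1/69) = -1. Step 2 — apply |x|_p = p^{-v_p(x)} = 3^{1} = 3.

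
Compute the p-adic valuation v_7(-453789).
v_7(-453789) = 5

v_7(n) is the largest exponent k such that 7^k divides n. Factor out: -453789 = -7^5 · 27. (Sign doesn't affect v_p.) So v_7(-453789) = 5.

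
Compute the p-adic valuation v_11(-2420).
v_11(-2420) = 2

v_11(n) is the largest exponent k such that 11^k divides n. Factor out: -2420 = -11^2 · 20. (Sign doesn't affect v_p.) So v_11(-2420) = 2.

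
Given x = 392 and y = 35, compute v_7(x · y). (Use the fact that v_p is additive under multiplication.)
v_7(13720) = 3

v_p(x) = 2 (factor: 392 = 7^2 · 8); v_p(y) = 1 (factor: 35 = 7^1 · 5). Additivity: v_p(xy) = v_p(x) + v_p(y) = 2 + 1 = 3. (Direct check: xy = 13720 = 7^3 · (40).)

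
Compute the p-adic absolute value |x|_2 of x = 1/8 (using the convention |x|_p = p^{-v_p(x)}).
|1/8|_2 = 8

Step 1 — compute v_2(x) by factoring powers of 2 out of the numerator and denominator: v_2(1/8) = -3. Step 2 — apply |x|_p = p^{-v_p(x)} = 2^{3} = 8.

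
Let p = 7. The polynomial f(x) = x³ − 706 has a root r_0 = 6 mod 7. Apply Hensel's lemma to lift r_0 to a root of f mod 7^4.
r_3 = 55 (mod 2401)

Hensel: r_{i+1} = r_i − f(r_i)/f′(r_i) mod 7^{i+2}, where f′(x) = 3x². Iterate:
  r_0 = 6 (mod 7)
  r_1 = 6 (mod 49)
  r_2 = 55 (mod 343)
  r_3 = 55 (mod 2401)
Final: r = 55 with f(r) ≡ 0 mod 7^4.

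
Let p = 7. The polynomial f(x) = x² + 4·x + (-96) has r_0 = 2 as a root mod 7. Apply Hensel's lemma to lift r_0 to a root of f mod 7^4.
r_3 = 2389 (mod 2401)

Hensel: r_{i+1} = r_i − f(r_i)·(f′(r_i))^{-1} mod 7^{i+2}, f′(x) = 2x + 4. Iterate:
  r_0 = 2 (mod 7)
  r_1 = 37 (mod 49)
  r_2 = 331 (mod 343)
  r_3 = 2389 (mod 2401)
Final: r = 2389 satisfies f(r) ≡ 0 mod 7^4.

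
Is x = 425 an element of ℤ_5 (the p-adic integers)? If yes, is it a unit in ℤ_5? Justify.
x ∈ ℤ_5 but not a unit; v_5(x) = 2 > 0

ℤ_5 = {x ∈ ℚ_5 : v_5(x) ≥ 0} and ℤ_5^× = {x ∈ ℤ_5 : v_5(x) = 0}. Here v_5(425) = v_5(num) − v_5(den) = 2; compare against these criteria.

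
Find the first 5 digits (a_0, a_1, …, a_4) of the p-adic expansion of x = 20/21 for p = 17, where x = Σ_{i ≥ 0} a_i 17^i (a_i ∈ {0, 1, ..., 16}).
(a_0, …, a_4) = (5, 3, 16, 12, 13)

v_17(20/21) = 0 (numerator and denominator both coprime to 17), so x ∈ ℤ_17^×. Compute digits iteratively via a_i = x_i mod 17, x_{i+1} = (x_i − a_i)/17, with x_0 = x:
  x_0 = 20/21;  a_0 = 5;  x_1 = (x_0 − 5)/17 = -5/21
  x_1 = -5/21;  a_1 = 3;  x_2 = (x_1 − 3)/17 = -4/21
  x_2 = -4/21;  a_2 = 16;  x_3 = (x_2 − 16)/17 = -20/21
  x_3 = -20/21;  a_3 = 12;  x_4 = (x_3 − 12)/17 = -16/21
  x_4 = -16/21;  a_4 = 13;  x_5 = (x_4 − 13)/17 = -17/21
Digits: (5, 3, 16, 12, 13).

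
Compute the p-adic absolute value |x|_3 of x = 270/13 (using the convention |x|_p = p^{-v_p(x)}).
|270/13|_3 = 1/27

Step 1 — compute v_3(x) by factoring powers of 3 out of the numerator and denominator: v_3(270/13) = 3. Step 2 — apply |x|_p = p^{-v_p(x)} = 3^{-3} = 1/27.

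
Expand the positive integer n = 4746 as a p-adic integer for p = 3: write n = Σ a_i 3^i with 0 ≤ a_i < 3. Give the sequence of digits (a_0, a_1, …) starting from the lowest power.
(a_0, a_1, …) = (0, 1, 2, 1, 1, 1, 0, 2)

Repeated division by 3 gives the digits low-to-high: 4746 = 1·3^1 + 2·3^2 + 1·3^3 + 1·3^4 + 1·3^5 + 2·3^7. Digit sequence: (0, 1, 2, 1, 1, 1, 0, 2).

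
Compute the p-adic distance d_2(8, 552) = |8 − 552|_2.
d_2(8, 552) = 1/32

Step 1 — x − y = 8 − 552 = -544. Step 2 — v_2(-544) = 5 (factor: -544 = −(2^5 · 17); the sign does not affect v_p). Step 3 — |x − y|_2 = 2^{-5} = 1/32.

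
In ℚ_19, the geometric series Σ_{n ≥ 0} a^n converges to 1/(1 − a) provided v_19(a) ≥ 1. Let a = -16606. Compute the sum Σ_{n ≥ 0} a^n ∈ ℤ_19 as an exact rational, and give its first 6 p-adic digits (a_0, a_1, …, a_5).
Σ a^n = 1/(1 − a) = 1/16607;  first 6 digits = (1, 0, 11, 16, 6, 16)

v_19(a) = 2 ≥ 1, so the series converges in ℤ_19 to 1/(1 − a) = 1/(1 − (-16606)) = 1/16607. Expand this rational in ℤ_19: compute digits iteratively via d_i = x_i mod 19, x_{i+1} = (x_i − d_i)/19. The first 6 digits are (1, 0, 11, 16, 6, 16).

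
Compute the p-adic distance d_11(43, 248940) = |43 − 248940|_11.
d_11(43, 248940) = 1/14641

Step 1 — x − y = 43 − 248940 = -248897. Step 2 — v_11(-248897) = 4 (factor: -248897 = −(11^4 · 17); the sign does not affect v_p). Step 3 — |x − y|_11 = 11^{-4} = 1/14641.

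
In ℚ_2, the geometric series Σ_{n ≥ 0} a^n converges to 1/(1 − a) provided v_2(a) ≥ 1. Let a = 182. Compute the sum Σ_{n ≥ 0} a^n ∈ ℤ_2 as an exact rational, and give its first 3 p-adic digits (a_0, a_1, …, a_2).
Σ a^n = 1/(1 − a) = -1/181;  first 3 digits = (1, 1, 0)

v_2(a) = 1 ≥ 1, so the series converges in ℤ_2 to 1/(1 − a) = 1/(1 − 182) = -1/181. Expand this rational in ℤ_2: compute digits iteratively via d_i = x_i mod 2, x_{i+1} = (x_i − d_i)/2. The first 3 digits are (1, 1, 0).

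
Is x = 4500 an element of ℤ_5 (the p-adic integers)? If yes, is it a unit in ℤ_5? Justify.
x ∈ ℤ_5 but not a unit; v_5(x) = 3 > 0

ℤ_5 = {x ∈ ℚ_5 : v_5(x) ≥ 0} and ℤ_5^× = {x ∈ ℤ_5 : v_5(x) = 0}. Here v_5(4500) = v_5(num) − v_5(den) = 3; compare against these criteria.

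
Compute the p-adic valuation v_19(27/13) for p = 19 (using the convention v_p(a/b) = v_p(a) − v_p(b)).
v_19(27/13) = 0

Factor powers of 19 from the numerator and denominator of the reduced fraction: 27 = 19^0 · 27 and 13 = 19^0 · 13. Apply v_p(a/b) = v_p(a) − v_p(b): v_19(27/13) = 0 − 0 = 0.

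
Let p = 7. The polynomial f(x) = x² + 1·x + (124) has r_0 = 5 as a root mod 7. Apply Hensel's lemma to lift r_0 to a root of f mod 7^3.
r_2 = 285 (mod 343)

Hensel: r_{i+1} = r_i − f(r_i)·(f′(r_i))^{-1} mod 7^{i+2}, f′(x) = 2x + 1. Iterate:
  r_0 = 5 (mod 7)
  r_1 = 40 (mod 49)
  r_2 = 285 (mod 343)
Final: r = 285 satisfies f(r) ≡ 0 mod 7^3.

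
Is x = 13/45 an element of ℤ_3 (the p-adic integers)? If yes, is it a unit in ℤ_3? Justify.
x ∉ ℤ_3 (v_3(x) = -2 < 0)

ℤ_3 = {x ∈ ℚ_3 : v_3(x) ≥ 0} and ℤ_3^× = {x ∈ ℤ_3 : v_3(x) = 0}. Here v_3(13/45) = v_3(num) − v_3(den) = -2; compare against these criteria.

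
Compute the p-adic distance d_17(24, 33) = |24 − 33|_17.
d_17(24, 33) = 1

Step 1 — x − y = 24 − 33 = -9. Step 2 — v_17(-9) = 0 (factor: -9 = −(17^0 · 9); the sign does not affect v_p). Step 3 — |x − y|_17 = 17^{0} = 1.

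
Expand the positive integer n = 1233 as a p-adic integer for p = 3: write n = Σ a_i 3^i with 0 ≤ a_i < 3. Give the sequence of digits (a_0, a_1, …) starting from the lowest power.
(a_0, a_1, …) = (0, 0, 2, 0, 0, 2, 1)

Repeated division by 3 gives the digits low-to-high: 1233 = 2·3^2 + 2·3^5 + 1·3^6. Digit sequence: (0, 0, 2, 0, 0, 2, 1).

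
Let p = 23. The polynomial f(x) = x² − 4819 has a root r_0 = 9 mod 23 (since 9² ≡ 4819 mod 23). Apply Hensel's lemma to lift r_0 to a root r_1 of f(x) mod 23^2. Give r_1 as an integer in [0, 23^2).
r_1 = 331 (mod 529)

Hensel's recurrence: r_{i+1} = r_i − f(r_i)·(f′(r_i))^{-1} mod 23^{i+2}, with f′(x) = 2x. Iterate:
  r_0 = 9 (mod 23)
  r_1 = 331 (mod 529)
Final: r_1 = 331, and one checks f(r_1) ≡ 0 mod 23^2.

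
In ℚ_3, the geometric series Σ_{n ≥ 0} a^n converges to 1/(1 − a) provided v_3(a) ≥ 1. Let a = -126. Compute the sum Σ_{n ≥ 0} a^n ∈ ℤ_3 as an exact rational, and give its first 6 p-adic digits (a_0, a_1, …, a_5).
Σ a^n = 1/(1 − a) = 1/127;  first 6 digits = (1, 0, 1, 1, 2, 1)

v_3(a) = 2 ≥ 1, so the series converges in ℤ_3 to 1/(1 − a) = 1/(1 − (-126)) = 1/127. Expand this rational in ℤ_3: compute digits iteratively via d_i = x_i mod 3, x_{i+1} = (x_i − d_i)/3. The first 6 digits are (1, 0, 1, 1, 2, 1).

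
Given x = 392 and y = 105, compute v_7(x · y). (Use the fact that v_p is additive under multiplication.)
v_7(41160) = 3

v_p(x) = 2 (factor: 392 = 7^2 · 8); v_p(y) = 1 (factor: 105 = 7^1 · 15). Additivity: v_p(xy) = v_p(x) + v_p(y) = 2 + 1 = 3. (Direct check: xy = 41160 = 7^3 · (120).)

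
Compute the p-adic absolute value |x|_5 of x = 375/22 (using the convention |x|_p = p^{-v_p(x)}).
|375/22|_5 = 1/125

Step 1 — compute v_5(x) by factoring powers of 5 out of the numerator and denominator: v_5(375/22) = 3. Step 2 — apply |x|_p = p^{-v_p(x)} = 5^{-3} = 1/125.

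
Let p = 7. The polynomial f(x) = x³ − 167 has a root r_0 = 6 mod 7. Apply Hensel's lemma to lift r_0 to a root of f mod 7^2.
r_1 = 6 (mod 49)

Hensel: r_{i+1} = r_i − f(r_i)/f′(r_i) mod 7^{i+2}, where f′(x) = 3x². Iterate:
  r_0 = 6 (mod 7)
  r_1 = 6 (mod 49)
Final: r = 6 with f(r) ≡ 0 mod 7^2.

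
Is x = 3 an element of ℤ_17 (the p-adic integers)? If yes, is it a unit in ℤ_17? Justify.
x ∈ ℤ_17^× (unit); v_17(x) = 0

ℤ_17 = {x ∈ ℚ_17 : v_17(x) ≥ 0} and ℤ_17^× = {x ∈ ℤ_17 : v_17(x) = 0}. Here v_17(3) = v_17(num) − v_17(den) = 0; compare against these criteria.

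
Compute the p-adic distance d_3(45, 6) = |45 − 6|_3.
d_3(45, 6) = 1/3

Step 1 — x − y = 45 − 6 = 39. Step 2 — v_3(39) = 1 (factor: 39 = (3^1 · 13); the sign does not affect v_p). Step 3 — |x − y|_3 = 3^{-1} = 1/3.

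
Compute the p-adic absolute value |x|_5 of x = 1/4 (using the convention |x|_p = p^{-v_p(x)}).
|1/4|_5 = 1

Step 1 — compute v_5(x) by factoring powers of 5 out of the numerator and denominator: v_5(1/4) = 0. Step 2 — apply |x|_p = p^{-v_p(x)} = 5^{0} = 1.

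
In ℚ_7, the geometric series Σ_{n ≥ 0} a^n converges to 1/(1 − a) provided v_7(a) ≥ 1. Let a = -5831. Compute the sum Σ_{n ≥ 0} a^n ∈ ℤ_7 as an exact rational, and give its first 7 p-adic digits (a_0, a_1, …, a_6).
Σ a^n = 1/(1 − a) = 1/5832;  first 7 digits = (1, 0, 0, 4, 4, 6, 1)

v_7(a) = 3 ≥ 1, so the series converges in ℤ_7 to 1/(1 − a) = 1/(1 − (-5831)) = 1/5832. Expand this rational in ℤ_7: compute digits iteratively via d_i = x_i mod 7, x_{i+1} = (x_i − d_i)/7. The first 7 digits are (1, 0, 0, 4, 4, 6, 1).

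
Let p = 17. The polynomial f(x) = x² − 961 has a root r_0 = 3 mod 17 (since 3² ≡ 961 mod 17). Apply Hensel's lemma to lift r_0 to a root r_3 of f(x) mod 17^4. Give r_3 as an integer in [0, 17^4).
r_3 = 83490 (mod 83521)

Hensel's recurrence: r_{i+1} = r_i − f(r_i)·(f′(r_i))^{-1} mod 17^{i+2}, with f′(x) = 2x. Iterate:
  r_0 = 3 (mod 17)
  r_1 = 258 (mod 289)
  r_2 = 4882 (mod 4913)
  r_3 = 83490 (mod 83521)
Final: r_3 = 83490, and one checks f(r_3) ≡ 0 mod 17^4.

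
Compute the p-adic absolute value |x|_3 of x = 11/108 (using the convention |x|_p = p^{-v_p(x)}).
|11/108|_3 = 27

Step 1 — compute v_3(x) by factoring powers of 3 out of the numerator and denominator: v_3(11/108) = -3. Step 2 — apply |x|_p = p^{-v_p(x)} = 3^{3} = 27.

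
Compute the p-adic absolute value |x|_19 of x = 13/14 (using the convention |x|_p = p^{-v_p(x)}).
|13/14|_19 = 1

Step 1 — compute v_19(x) by factoring powers of 19 out of the numerator and denominator: v_19(13/14) = 0. Step 2 — apply |x|_p = p^{-v_p(x)} = 19^{0} = 1.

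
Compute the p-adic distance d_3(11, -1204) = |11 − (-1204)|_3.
d_3(11, -1204) = 1/243

Step 1 — x − y = 11 − (-1204) = 1215. Step 2 — v_3(1215) = 5 (factor: 1215 = (3^5 · 5); the sign does not affect v_p). Step 3 — |x − y|_3 = 3^{-5} = 1/243.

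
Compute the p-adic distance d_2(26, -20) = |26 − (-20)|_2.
d_2(26, -20) = 1/2

Step 1 — x − y = 26 − (-20) = 46. Step 2 — v_2(46) = 1 (factor: 46 = (2^1 · 23); the sign does not affect v_p). Step 3 — |x − y|_2 = 2^{-1} = 1/2.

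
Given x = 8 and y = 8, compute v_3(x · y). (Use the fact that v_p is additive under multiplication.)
v_3(64) = 0

v_p(x) = 0 (factor: 8 = 3^0 · 8); v_p(y) = 0 (factor: 8 = 3^0 · 8). Additivity: v_p(xy) = v_p(x) + v_p(y) = 0 + 0 = 0. (Direct check: xy = 64 = 3^0 · (64).)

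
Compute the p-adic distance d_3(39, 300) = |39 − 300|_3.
d_3(39, 300) = 1/9

Step 1 — x − y = 39 − 300 = -261. Step 2 — v_3(-261) = 2 (factor: -261 = −(3^2 · 29); the sign does not affect v_p). Step 3 — |x − y|_3 = 3^{-2} = 1/9.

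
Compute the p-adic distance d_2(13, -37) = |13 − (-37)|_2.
d_2(13, -37) = 1/2

Step 1 — x − y = 13 − (-37) = 50. Step 2 — v_2(50) = 1 (factor: 50 = (2^1 · 25); the sign does not affect v_p). Step 3 — |x − y|_2 = 2^{-1} = 1/2.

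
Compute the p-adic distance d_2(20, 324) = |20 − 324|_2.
d_2(20, 324) = 1/16

Step 1 — x − y = 20 − 324 = -304. Step 2 — v_2(-304) = 4 (factor: -304 = −(2^4 · 19); the sign does not affect v_p). Step 3 — |x − y|_2 = 2^{-4} = 1/16.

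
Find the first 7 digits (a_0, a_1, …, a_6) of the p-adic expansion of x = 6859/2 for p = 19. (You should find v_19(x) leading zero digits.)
(a_0, …, a_6) = (0, 0, 0, 10, 9, 9, 9)

v_19(6859/2) = 3, so a_0 = ... = a_2 = 0. Factor out: x = 19^3 · u with u = 1/2 a unit in ℤ_19. Expand u iteratively via a_{v+i} = u_i mod 19, u_{i+1} = (u_i − a_{v+i})/19:
  u_0 = 1/2;  a_3 = 10;  u_1 = (u_0 − 10)/19 = -1/2
  u_1 = -1/2;  a_4 = 9;  u_2 = (u_1 − 9)/19 = -1/2
  u_2 = -1/2;  a_5 = 9;  u_3 = (u_2 − 9)/19 = -1/2
  u_3 = -1/2;  a_6 = 9;  u_4 = (u_3 − 9)/19 = -1/2
Digits: (0, 0, 0, 10, 9, 9, 9).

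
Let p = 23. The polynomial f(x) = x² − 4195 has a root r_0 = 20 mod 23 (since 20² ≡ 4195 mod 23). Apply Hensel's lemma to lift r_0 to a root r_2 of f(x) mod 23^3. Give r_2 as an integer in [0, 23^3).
r_2 = 4942 (mod 12167)

Hensel's recurrence: r_{i+1} = r_i − f(r_i)·(f′(r_i))^{-1} mod 23^{i+2}, with f′(x) = 2x. Iterate:
  r_0 = 20 (mod 23)
  r_1 = 181 (mod 529)
  r_2 = 4942 (mod 12167)
Final: r_2 = 4942, and one checks f(r_2) ≡ 0 mod 23^3.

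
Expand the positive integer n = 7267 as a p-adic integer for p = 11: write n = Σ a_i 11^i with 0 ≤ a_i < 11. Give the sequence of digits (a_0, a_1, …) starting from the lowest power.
(a_0, a_1, …) = (7, 0, 5, 5)

Repeated division by 11 gives the digits low-to-high: 7267 = 7 + 5·11^2 + 5·11^3. Digit sequence: (7, 0, 5, 5).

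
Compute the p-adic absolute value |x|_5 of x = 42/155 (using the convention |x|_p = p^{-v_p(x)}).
|42/155|_5 = 5

Step 1 — compute v_5(x) by factoring powers of 5 out of the numerator and denominator: v_5(42/155) = -1. Step 2 — apply |x|_p = p^{-v_p(x)} = 5^{1} = 5.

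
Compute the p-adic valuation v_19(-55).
v_19(-55) = 0

v_19(n) is the largest exponent k such that 19^k divides n. Factor out: -55 = -19^0 · 55. (Sign doesn't affect v_p.) So v_19(-55) = 0.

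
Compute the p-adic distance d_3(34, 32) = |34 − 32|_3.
d_3(34, 32) = 1

Step 1 — x − y = 34 − 32 = 2. Step 2 — v_3(2) = 0 (factor: 2 = (3^0 · 2); the sign does not affect v_p). Step 3 — |x − y|_3 = 3^{0} = 1.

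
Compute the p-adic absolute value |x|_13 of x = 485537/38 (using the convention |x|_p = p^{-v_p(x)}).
|485537/38|_13 = 1/28561

Step 1 — compute v_13(x) by factoring powers of 13 out of the numerator and denominator: v_13(485537/38) = 4. Step 2 — apply |x|_p = p^{-v_p(x)} = 13^{-4} = 1/28561.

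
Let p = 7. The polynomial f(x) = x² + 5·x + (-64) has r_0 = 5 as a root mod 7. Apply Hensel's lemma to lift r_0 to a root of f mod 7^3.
r_2 = 313 (mod 343)

Hensel: r_{i+1} = r_i − f(r_i)·(f′(r_i))^{-1} mod 7^{i+2}, f′(x) = 2x + 5. Iterate:
  r_0 = 5 (mod 7)
  r_1 = 19 (mod 49)
  r_2 = 313 (mod 343)
Final: r = 313 satisfies f(r) ≡ 0 mod 7^3.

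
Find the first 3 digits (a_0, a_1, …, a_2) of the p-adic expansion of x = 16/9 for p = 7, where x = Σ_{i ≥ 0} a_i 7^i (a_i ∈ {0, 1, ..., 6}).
(a_0, …, a_2) = (1, 4, 1)

v_7(16/9) = 0 (numerator and denominator both coprime to 7), so x ∈ ℤ_7^×. Compute digits iteratively via a_i = x_i mod 7, x_{i+1} = (x_i − a_i)/7, with x_0 = x:
  x_0 = 16/9;  a_0 = 1;  x_1 = (x_0 − 1)/7 = 1/9
  x_1 = 1/9;  a_1 = 4;  x_2 = (x_1 − 4)/7 = -5/9
  x_2 = -5/9;  a_2 = 1;  x_3 = (x_2 − 1)/7 = -2/9
Digits: (1, 4, 1).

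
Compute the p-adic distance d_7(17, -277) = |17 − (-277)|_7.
d_7(17, -277) = 1/49

Step 1 — x − y = 17 − (-277) = 294. Step 2 — v_7(294) = 2 (factor: 294 = (7^2 · 6); the sign does not affect v_p). Step 3 — |x − y|_7 = 7^{-2} = 1/49.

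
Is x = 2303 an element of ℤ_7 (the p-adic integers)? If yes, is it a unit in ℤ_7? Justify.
x ∈ ℤ_7 but not a unit; v_7(x) = 2 > 0

ℤ_7 = {x ∈ ℚ_7 : v_7(x) ≥ 0} and ℤ_7^× = {x ∈ ℤ_7 : v_7(x) = 0}. Here v_7(2303) = v_7(num) − v_7(den) = 2; compare against these criteria.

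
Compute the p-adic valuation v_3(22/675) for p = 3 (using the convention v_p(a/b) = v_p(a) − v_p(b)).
v_3(22/675) = -3

Factor powers of 3 from the numerator and denominator of the reduced fraction: 22 = 3^0 · 22 and 675 = 3^3 · 25. Apply v_p(a/b) = v_p(a) − v_p(b): v_3(22/675) = 0 − 3 = -3.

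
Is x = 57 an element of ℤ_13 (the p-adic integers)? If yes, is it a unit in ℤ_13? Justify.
x ∈ ℤ_13^× (unit); v_13(x) = 0

ℤ_13 = {x ∈ ℚ_13 : v_13(x) ≥ 0} and ℤ_13^× = {x ∈ ℤ_13 : v_13(x) = 0}. Here v_13(57) = v_13(num) − v_13(den) = 0; compare against these criteria.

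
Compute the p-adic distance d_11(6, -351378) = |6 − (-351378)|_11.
d_11(6, -351378) = 1/14641

Step 1 — x − y = 6 − (-351378) = 351384. Step 2 — v_11(351384) = 4 (factor: 351384 = (11^4 · 24); the sign does not affect v_p). Step 3 — |x − y|_11 = 11^{-4} = 1/14641.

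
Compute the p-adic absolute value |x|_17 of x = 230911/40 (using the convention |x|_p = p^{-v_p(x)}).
|230911/40|_17 = 1/4913

Step 1 — compute v_17(x) by factoring powers of 17 out of the numerator and denominator: v_17(230911/40) = 3. Step 2 — apply |x|_p = p^{-v_p(x)} = 17^{-3} = 1/4913.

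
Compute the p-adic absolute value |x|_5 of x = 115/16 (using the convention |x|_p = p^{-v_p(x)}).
|115/16|_5 = 1/5

Step 1 — compute v_5(x) by factoring powers of 5 out of the numerator and denominator: v_5(115/16) = 1. Step 2 — apply |x|_p = p^{-v_p(x)} = 5^{-1} = 1/5.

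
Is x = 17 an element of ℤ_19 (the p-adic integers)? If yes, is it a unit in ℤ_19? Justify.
x ∈ ℤ_19^× (unit); v_19(x) = 0

ℤ_19 = {x ∈ ℚ_19 : v_19(x) ≥ 0} and ℤ_19^× = {x ∈ ℤ_19 : v_19(x) = 0}. Here v_19(17) = v_19(num) − v_19(den) = 0; compare against these criteria.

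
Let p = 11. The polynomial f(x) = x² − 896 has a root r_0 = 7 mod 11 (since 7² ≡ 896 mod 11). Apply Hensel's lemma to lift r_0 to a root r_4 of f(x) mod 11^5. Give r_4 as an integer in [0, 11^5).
r_4 = 65952 (mod 161051)

Hensel's recurrence: r_{i+1} = r_i − f(r_i)·(f′(r_i))^{-1} mod 11^{i+2}, with f′(x) = 2x. Iterate:
  r_0 = 7 (mod 11)
  r_1 = 7 (mod 121)
  r_2 = 733 (mod 1331)
  r_3 = 7388 (mod 14641)
  r_4 = 65952 (mod 161051)
Final: r_4 = 65952, and one checks f(r_4) ≡ 0 mod 11^5.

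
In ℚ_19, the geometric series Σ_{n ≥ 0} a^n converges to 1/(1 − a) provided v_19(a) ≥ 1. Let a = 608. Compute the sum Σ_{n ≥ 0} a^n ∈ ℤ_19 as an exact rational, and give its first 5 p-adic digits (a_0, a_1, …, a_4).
Σ a^n = 1/(1 − a) = -1/607;  first 5 digits = (1, 13, 18, 8, 2)

v_19(a) = 1 ≥ 1, so the series converges in ℤ_19 to 1/(1 − a) = 1/(1 − 608) = -1/607. Expand this rational in ℤ_19: compute digits iteratively via d_i = x_i mod 19, x_{i+1} = (x_i − d_i)/19. The first 5 digits are (1, 13, 18, 8, 2).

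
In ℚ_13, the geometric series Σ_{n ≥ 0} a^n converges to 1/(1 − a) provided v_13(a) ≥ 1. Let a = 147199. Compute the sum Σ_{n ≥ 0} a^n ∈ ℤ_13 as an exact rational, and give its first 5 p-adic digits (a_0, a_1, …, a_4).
Σ a^n = 1/(1 − a) = -1/147198;  first 5 digits = (1, 0, 0, 2, 5)

v_13(a) = 3 ≥ 1, so the series converges in ℤ_13 to 1/(1 − a) = 1/(1 − 147199) = -1/147198. Expand this rational in ℤ_13: compute digits iteratively via d_i = x_i mod 13, x_{i+1} = (x_i − d_i)/13. The first 5 digits are (1, 0, 0, 2, 5).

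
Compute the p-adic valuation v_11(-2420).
v_11(-2420) = 2

v_11(n) is the largest exponent k such that 11^k divides n. Factor out: -2420 = -11^2 · 20. (Sign doesn't affect v_p.) So v_11(-2420) = 2.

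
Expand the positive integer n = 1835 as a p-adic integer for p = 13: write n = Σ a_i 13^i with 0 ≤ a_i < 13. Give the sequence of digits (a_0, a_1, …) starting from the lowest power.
(a_0, a_1, …) = (2, 11, 10)

Repeated division by 13 gives the digits low-to-high: 1835 = 2 + 11·13^1 + 10·13^2. Digit sequence: (2, 11, 10).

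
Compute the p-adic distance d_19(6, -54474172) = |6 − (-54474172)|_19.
d_19(6, -54474172) = 1/2476099

Step 1 — x − y = 6 − (-54474172) = 54474178. Step 2 — v_19(54474178) = 5 (factor: 54474178 = (19^5 · 22); the sign does not affect v_p). Step 3 — |x − y|_19 = 19^{-5} = 1/2476099.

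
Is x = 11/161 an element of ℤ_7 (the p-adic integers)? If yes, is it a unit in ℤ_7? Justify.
x ∉ ℤ_7 (v_7(x) = -1 < 0)

ℤ_7 = {x ∈ ℚ_7 : v_7(x) ≥ 0} and ℤ_7^× = {x ∈ ℤ_7 : v_7(x) = 0}. Here v_7(11/161) = v_7(num) − v_7(den) = -1; compare against these criteria.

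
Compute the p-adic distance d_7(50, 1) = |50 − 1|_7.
d_7(50, 1) = 1/49

Step 1 — x − y = 50 − 1 = 49. Step 2 — v_7(49) = 2 (factor: 49 = (7^2 · 1); the sign does not affect v_p). Step 3 — |x − y|_7 = 7^{-2} = 1/49.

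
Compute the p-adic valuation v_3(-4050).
v_3(-4050) = 4

v_3(n) is the largest exponent k such that 3^k divides n. Factor out: -4050 = -3^4 · 50. (Sign doesn't affect v_p.) So v_3(-4050) = 4.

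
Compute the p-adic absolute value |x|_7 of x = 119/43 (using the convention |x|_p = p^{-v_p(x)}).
|119/43|_7 = 1/7

Step 1 — compute v_7(x) by factoring powers of 7 out of the numerator and denominator: v_7(119/43) = 1. Step 2 — apply |x|_p = p^{-v_p(x)} = 7^{-1} = 1/7.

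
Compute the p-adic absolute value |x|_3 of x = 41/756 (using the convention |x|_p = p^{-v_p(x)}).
|41/756|_3 = 27

Step 1 — compute v_3(x) by factoring powers of 3 out of the numerator and denominator: v_3(41/756) = -3. Step 2 — apply |x|_p = p^{-v_p(x)} = 3^{3} = 27.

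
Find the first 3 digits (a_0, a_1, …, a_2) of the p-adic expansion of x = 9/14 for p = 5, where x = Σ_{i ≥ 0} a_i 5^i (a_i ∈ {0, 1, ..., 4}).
(a_0, …, a_2) = (1, 1, 3)

v_5(9/14) = 0 (numerator and denominator both coprime to 5), so x ∈ ℤ_5^×. Compute digits iteratively via a_i = x_i mod 5, x_{i+1} = (x_i − a_i)/5, with x_0 = x:
  x_0 = 9/14;  a_0 = 1;  x_1 = (x_0 − 1)/5 = -1/14
  x_1 = -1/14;  a_1 = 1;  x_2 = (x_1 − 1)/5 = -3/14
  x_2 = -3/14;  a_2 = 3;  x_3 = (x_2 − 3)/5 = -9/14
Digits: (1, 1, 3).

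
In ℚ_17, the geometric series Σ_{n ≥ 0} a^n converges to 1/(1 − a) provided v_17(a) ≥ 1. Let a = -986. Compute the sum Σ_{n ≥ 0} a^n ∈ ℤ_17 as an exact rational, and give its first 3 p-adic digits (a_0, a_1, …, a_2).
Σ a^n = 1/(1 − a) = 1/987;  first 3 digits = (1, 10, 11)

v_17(a) = 1 ≥ 1, so the series converges in ℤ_17 to 1/(1 − a) = 1/(1 − (-986)) = 1/987. Expand this rational in ℤ_17: compute digits iteratively via d_i = x_i mod 17, x_{i+1} = (x_i − d_i)/17. The first 3 digits are (1, 10, 11).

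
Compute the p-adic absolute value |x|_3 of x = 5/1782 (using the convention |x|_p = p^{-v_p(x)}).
|5/1782|_3 = 81

Step 1 — compute v_3(x) by factoring powers of 3 out of the numerator and denominator: v_3(5/1782) = -4. Step 2 — apply |x|_p = p^{-v_p(x)} = 3^{4} = 81.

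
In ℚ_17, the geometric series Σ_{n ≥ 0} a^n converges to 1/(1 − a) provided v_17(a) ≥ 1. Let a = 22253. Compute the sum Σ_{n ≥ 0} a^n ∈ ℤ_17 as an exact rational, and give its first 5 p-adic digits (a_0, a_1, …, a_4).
Σ a^n = 1/(1 − a) = -1/22252;  first 5 digits = (1, 0, 9, 4, 13)

v_17(a) = 2 ≥ 1, so the series converges in ℤ_17 to 1/(1 − a) = 1/(1 − 22253) = -1/22252. Expand this rational in ℤ_17: compute digits iteratively via d_i = x_i mod 17, x_{i+1} = (x_i − d_i)/17. The first 5 digits are (1, 0, 9, 4, 13).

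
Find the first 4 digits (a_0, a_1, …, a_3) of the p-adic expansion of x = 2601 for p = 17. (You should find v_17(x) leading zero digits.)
(a_0, …, a_3) = (0, 0, 9, 0)

v_17(2601) = 2, so a_0 = ... = a_1 = 0. Factor out: x = 17^2 · u with u = 9 a unit in ℤ_17. Expand u iteratively via a_{v+i} = u_i mod 17, u_{i+1} = (u_i − a_{v+i})/17:
  u_0 = 9;  a_2 = 9;  u_1 = (u_0 − 9)/17 = 0
  u_1 = 0;  a_3 = 0;  u_2 = (u_1 − 0)/17 = 0
Digits: (0, 0, 9, 0).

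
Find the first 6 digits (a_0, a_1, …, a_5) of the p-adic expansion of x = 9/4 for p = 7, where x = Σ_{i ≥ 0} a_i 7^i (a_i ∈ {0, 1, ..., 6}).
(a_0, …, a_5) = (4, 5, 1, 5, 1, 5)

v_7(9/4) = 0 (numerator and denominator both coprime to 7), so x ∈ ℤ_7^×. Compute digits iteratively via a_i = x_i mod 7, x_{i+1} = (x_i − a_i)/7, with x_0 = x:
  x_0 = 9/4;  a_0 = 4;  x_1 = (x_0 − 4)/7 = -1/4
  x_1 = -1/4;  a_1 = 5;  x_2 = (x_1 − 5)/7 = -3/4
  x_2 = -3/4;  a_2 = 1;  x_3 = (x_2 − 1)/7 = -1/4
  x_3 = -1/4;  a_3 = 5;  x_4 = (x_3 − 5)/7 = -3/4
  x_4 = -3/4;  a_4 = 1;  x_5 = (x_4 − 1)/7 = -1/4
  x_5 = -1/4;  a_5 = 5;  x_6 = (x_5 − 5)/7 = -3/4
Digits: (4, 5, 1, 5, 1, 5).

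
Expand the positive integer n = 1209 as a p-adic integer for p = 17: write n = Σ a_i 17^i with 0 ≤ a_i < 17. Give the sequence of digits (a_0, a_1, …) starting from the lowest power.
(a_0, a_1, …) = (2, 3, 4)

Repeated division by 17 gives the digits low-to-high: 1209 = 2 + 3·17^1 + 4·17^2. Digit sequence: (2, 3, 4).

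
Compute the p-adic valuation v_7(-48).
v_7(-48) = 0

v_7(n) is the largest exponent k such that 7^k divides n. Factor out: -48 = -7^0 · 48. (Sign doesn't affect v_p.) So v_7(-48) = 0.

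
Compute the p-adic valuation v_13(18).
v_13(18) = 0

v_13(n) is the largest exponent k such that 13^k divides n. Factor out: 18 = 13^0 · 18. (Sign doesn't affect v_p.) So v_13(18) = 0.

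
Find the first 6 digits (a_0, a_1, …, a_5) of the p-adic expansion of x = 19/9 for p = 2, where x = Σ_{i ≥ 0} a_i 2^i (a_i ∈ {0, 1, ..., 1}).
(a_0, …, a_5) = (1, 1, 0, 1, 1, 1)

v_2(19/9) = 0 (numerator and denominator both coprime to 2), so x ∈ ℤ_2^×. Compute digits iteratively via a_i = x_i mod 2, x_{i+1} = (x_i − a_i)/2, with x_0 = x:
  x_0 = 19/9;  a_0 = 1;  x_1 = (x_0 − 1)/2 = 5/9
  x_1 = 5/9;  a_1 = 1;  x_2 = (x_1 − 1)/2 = -2/9
  x_2 = -2/9;  a_2 = 0;  x_3 = (x_2 − 0)/2 = -1/9
  x_3 = -1/9;  a_3 = 1;  x_4 = (x_3 − 1)/2 = -5/9
  x_4 = -5/9;  a_4 = 1;  x_5 = (x_4 − 1)/2 = -7/9
  x_5 = -7/9;  a_5 = 1;  x_6 = (x_5 − 1)/2 = -8/9
Digits: (1, 1, 0, 1, 1, 1).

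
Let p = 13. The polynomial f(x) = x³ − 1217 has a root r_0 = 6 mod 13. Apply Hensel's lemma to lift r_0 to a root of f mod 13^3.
r_2 = 1735 (mod 2197)

Hensel: r_{i+1} = r_i − f(r_i)/f′(r_i) mod 13^{i+2}, where f′(x) = 3x². Iterate:
  r_0 = 6 (mod 13)
  r_1 = 45 (mod 169)
  r_2 = 1735 (mod 2197)
Final: r = 1735 with f(r) ≡ 0 mod 13^3.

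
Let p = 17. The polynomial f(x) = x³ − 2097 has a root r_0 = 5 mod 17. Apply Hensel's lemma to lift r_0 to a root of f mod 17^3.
r_2 = 3796 (mod 4913)

Hensel: r_{i+1} = r_i − f(r_i)/f′(r_i) mod 17^{i+2}, where f′(x) = 3x². Iterate:
  r_0 = 5 (mod 17)
  r_1 = 39 (mod 289)
  r_2 = 3796 (mod 4913)
Final: r = 3796 with f(r) ≡ 0 mod 17^3.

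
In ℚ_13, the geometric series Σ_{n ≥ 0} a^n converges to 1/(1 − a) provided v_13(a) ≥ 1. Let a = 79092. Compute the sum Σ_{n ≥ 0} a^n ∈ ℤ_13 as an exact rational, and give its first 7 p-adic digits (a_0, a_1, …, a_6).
Σ a^n = 1/(1 − a) = -1/79091;  first 7 digits = (1, 0, 0, 10, 2, 0, 9)

v_13(a) = 3 ≥ 1, so the series converges in ℤ_13 to 1/(1 − a) = 1/(1 − 79092) = -1/79091. Expand this rational in ℤ_13: compute digits iteratively via d_i = x_i mod 13, x_{i+1} = (x_i − d_i)/13. The first 7 digits are (1, 0, 0, 10, 2, 0, 9).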